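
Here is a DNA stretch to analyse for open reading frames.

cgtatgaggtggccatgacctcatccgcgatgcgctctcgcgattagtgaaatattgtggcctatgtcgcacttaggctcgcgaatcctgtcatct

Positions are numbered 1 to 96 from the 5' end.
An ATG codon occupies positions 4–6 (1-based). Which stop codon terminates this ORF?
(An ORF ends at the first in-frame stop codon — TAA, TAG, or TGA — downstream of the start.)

TGA

Codons from position 4: ATG (4–6), AGG (7–9), TGG (10–12), CCA (13–15), TGA (16–18).
The first in-frame stop codon is TGA.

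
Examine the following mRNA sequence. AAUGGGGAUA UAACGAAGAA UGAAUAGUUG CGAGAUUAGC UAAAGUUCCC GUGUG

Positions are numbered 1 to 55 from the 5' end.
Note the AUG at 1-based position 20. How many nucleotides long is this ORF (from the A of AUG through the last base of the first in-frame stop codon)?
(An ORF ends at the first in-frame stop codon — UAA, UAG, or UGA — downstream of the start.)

24

Codons from position 20: AUG (20–22), AAU (23–25), AGU (26–28), UGC (29–31), GAG (32–34), AUU (35–37), AGC (38–40), UAA (41–43).
UAA is the first in-frame stop; ORF spans 20–43, 24 nucleotides.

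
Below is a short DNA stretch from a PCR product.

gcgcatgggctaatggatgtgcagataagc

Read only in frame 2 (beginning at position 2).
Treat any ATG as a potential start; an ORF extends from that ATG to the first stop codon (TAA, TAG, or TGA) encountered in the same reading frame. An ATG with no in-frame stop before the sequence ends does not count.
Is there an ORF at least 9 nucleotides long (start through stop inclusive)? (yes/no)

yes

Frame 2: CGC ATG GGC TAA TGG ATG TGC AGA TAA — ATG at 5, stop TAA at 11 → 9 nt; ATG at 17, stop TAA at 26 → 12 nt.
Frame 2 has an ORF of 9 nucleotides (positions 5–13) ≥ 9, so yes.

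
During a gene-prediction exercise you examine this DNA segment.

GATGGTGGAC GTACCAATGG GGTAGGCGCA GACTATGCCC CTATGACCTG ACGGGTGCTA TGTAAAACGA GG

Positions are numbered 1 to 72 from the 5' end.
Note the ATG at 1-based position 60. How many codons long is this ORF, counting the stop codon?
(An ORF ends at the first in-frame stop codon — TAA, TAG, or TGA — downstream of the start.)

2

Codons from position 60: ATG (60–62), TAA (63–65).
TAA is the first in-frame stop; that's 2 codons including the stop.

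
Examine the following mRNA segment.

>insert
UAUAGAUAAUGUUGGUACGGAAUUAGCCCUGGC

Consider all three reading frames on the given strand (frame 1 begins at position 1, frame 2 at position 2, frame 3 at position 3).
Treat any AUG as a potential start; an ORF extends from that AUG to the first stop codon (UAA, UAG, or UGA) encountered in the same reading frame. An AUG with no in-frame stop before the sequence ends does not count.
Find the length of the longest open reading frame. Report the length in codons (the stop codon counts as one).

Frame 1: UAU AGA UAA UGU UGG UAC GGA AUU AGC CCU GGC — no AUG→stop ORF.
Frame 2: AUA GAU AAU GUU GGU ACG GAA UUA GCC CUG — no AUG→stop ORF.
Frame 3: UAG AUA AUG UUG GUA CGG AAU UAG CCC UGG — AUG at 9, stop UAG at 24 → 18 nt.
Longest: frame 3, positions 9–26, 18 nt = 6 codons = 5 aa. → 6 codons.

6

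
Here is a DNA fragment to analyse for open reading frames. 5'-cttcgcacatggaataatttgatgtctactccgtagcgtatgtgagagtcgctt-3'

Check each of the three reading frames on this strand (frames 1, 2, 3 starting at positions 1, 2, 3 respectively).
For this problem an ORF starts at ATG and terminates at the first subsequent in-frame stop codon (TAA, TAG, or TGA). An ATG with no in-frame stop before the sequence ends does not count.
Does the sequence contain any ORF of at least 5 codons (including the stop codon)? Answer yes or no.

yes

Frame 1: CTT CGC ACA TGG AAT AAT TTG ATG TCT ACT CCG TAG CGT ATG TGA GAG TCG CTT — ATG at 22, stop TAG at 34 → 15 nt; ATG at 40, stop TGA at 43 → 6 nt.
Frame 2: TTC GCA CAT GGA ATA ATT TGA TGT CTA CTC CGT AGC GTA TGT GAG AGT CGC — no ATG→stop ORF.
Frame 3: TCG CAC ATG GAA TAA TTT GAT GTC TAC TCC GTA GCG TAT GTG AGA GTC GCT — ATG at 9, stop TAA at 15 → 9 nt.
Frame 1 has an ORF of 5 codons (positions 22–36) ≥ 5, so yes.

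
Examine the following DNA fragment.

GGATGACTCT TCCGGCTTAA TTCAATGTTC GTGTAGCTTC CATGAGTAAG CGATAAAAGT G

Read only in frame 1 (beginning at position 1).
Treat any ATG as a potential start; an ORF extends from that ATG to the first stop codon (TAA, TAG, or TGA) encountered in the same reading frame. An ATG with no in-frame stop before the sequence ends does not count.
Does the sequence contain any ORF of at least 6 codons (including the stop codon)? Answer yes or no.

Frame 1: GGA TGA CTC TTC CGG CTT AAT TCA ATG TTC GTG TAG CTT CCA TGA GTA AGC GAT AAA AGT — ATG at 25, stop TAG at 34 → 12 nt.
Largest ORF found is 4 codons < 6, so no.

no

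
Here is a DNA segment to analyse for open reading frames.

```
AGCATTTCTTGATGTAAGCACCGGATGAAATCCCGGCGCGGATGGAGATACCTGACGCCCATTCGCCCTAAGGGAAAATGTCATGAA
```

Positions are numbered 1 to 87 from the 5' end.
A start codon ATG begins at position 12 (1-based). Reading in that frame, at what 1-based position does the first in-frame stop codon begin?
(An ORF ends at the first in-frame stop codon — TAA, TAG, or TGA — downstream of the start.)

Codons from position 12: ATG (12–14), TAA (15–17).
TAA is a stop codon; it begins at position 15.

15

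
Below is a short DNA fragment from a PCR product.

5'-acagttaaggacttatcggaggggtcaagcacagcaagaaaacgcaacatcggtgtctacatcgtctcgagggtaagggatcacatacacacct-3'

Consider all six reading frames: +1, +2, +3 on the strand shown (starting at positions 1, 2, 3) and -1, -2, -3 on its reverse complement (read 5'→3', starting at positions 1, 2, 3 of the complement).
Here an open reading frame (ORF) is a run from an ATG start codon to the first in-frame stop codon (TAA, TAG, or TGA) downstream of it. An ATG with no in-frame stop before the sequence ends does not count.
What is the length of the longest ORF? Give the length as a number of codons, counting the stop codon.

2

Reverse complement (5'→3'): AGGTGTGTATGTGATCCCTTACCCTCGAGACGATGTAGACACCGATGTTGCGTTTTCTTGCTGTGCTTGACCCCTCCGATAAGTCCTTAACTGT
Frame +1: ACA GTT AAG GAC TTA TCG GAG GGG TCA AGC ACA GCA AGA AAA CGC AAC ATC GGT GTC TAC ATC GTC TCG AGG GTA AGG GAT CAC ATA CAC ACC — no ATG→stop ORF.
Frame +2: CAG TTA AGG ACT TAT CGG AGG GGT CAA GCA CAG CAA GAA AAC GCA ACA TCG GTG TCT ACA TCG TCT CGA GGG TAA GGG ATC ACA TAC ACA CCT — no ATG→stop ORF.
Frame +3: AGT TAA GGA CTT ATC GGA GGG GTC AAG CAC AGC AAG AAA ACG CAA CAT CGG TGT CTA CAT CGT CTC GAG GGT AAG GGA TCA CAT ACA CAC — no ATG→stop ORF.
Frame -1: AGG TGT GTA TGT GAT CCC TTA CCC TCG AGA CGA TGT AGA CAC CGA TGT TGC GTT TTC TTG CTG TGC TTG ACC CCT CCG ATA AGT CCT TAA CTG — no ATG→stop ORF.
Frame -2: GGT GTG TAT GTG ATC CCT TAC CCT CGA GAC GAT GTA GAC ACC GAT GTT GCG TTT TCT TGC TGT GCT TGA CCC CTC CGA TAA GTC CTT AAC TGT — no ATG→stop ORF.
Frame -3: GTG TGT ATG TGA TCC CTT ACC CTC GAG ACG ATG TAG ACA CCG ATG TTG CGT TTT CTT GCT GTG CTT GAC CCC TCC GAT AAG TCC TTA ACT — ATG at 9, stop TGA at 12 → 6 nt; ATG at 33, stop TAG at 36 → 6 nt.
Longest: frame -3, positions 9–14, 6 nt = 2 codons = 1 aa. → 2 codons.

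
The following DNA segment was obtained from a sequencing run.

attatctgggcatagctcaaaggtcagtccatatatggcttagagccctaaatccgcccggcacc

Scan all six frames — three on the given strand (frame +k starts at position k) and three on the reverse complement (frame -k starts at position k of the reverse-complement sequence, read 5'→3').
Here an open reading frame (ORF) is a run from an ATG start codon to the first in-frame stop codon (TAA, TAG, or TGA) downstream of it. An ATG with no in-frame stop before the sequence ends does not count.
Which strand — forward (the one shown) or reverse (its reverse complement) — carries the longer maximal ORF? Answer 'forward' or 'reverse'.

reverse

Reverse complement (5'→3'): GGTGCCGGGCGGATTTAGGGCTCTAAGCCATATATGGACTGACCTTTGAGCTATGCCCAGATAAT
Frame +1: ATT ATC TGG GCA TAG CTC AAA GGT CAG TCC ATA TAT GGC TTA GAG CCC TAA ATC CGC CCG GCA — no ATG→stop ORF.
Frame +2: TTA TCT GGG CAT AGC TCA AAG GTC AGT CCA TAT ATG GCT TAG AGC CCT AAA TCC GCC CGG CAC — ATG at 35, stop TAG at 41 → 9 nt.
Frame +3: TAT CTG GGC ATA GCT CAA AGG TCA GTC CAT ATA TGG CTT AGA GCC CTA AAT CCG CCC GGC ACC — no ATG→stop ORF.
Frame -1: GGT GCC GGG CGG ATT TAG GGC TCT AAG CCA TAT ATG GAC TGA CCT TTG AGC TAT GCC CAG ATA — ATG at 34, stop TGA at 40 → 9 nt.
Frame -2: GTG CCG GGC GGA TTT AGG GCT CTA AGC CAT ATA TGG ACT GAC CTT TGA GCT ATG CCC AGA TAA — ATG at 53, stop TAA at 62 → 12 nt.
Frame -3: TGC CGG GCG GAT TTA GGG CTC TAA GCC ATA TAT GGA CTG ACC TTT GAG CTA TGC CCA GAT AAT — no ATG→stop ORF.
Forward-strand max 9 nt; reverse-strand max 12 nt. The reverse strand has the longer ORF.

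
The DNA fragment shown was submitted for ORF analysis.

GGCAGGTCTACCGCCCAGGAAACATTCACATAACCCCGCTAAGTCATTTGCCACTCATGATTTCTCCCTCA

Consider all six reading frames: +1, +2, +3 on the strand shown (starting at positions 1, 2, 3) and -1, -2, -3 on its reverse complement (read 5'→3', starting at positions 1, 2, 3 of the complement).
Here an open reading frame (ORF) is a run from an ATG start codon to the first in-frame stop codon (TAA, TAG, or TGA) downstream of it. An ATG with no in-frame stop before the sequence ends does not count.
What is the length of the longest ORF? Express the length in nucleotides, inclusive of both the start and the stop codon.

Reverse complement (5'→3'): TGAGGGAGAAATCATGAGTGGCAAATGACTTAGCGGGGTTATGTGAATGTTTCCTGGGCGGTAGACCTGCC
Frame +1: GGC AGG TCT ACC GCC CAG GAA ACA TTC ACA TAA CCC CGC TAA GTC ATT TGC CAC TCA TGA TTT CTC CCT — no ATG→stop ORF.
Frame +2: GCA GGT CTA CCG CCC AGG AAA CAT TCA CAT AAC CCC GCT AAG TCA TTT GCC ACT CAT GAT TTC TCC CTC — no ATG→stop ORF.
Frame +3: CAG GTC TAC CGC CCA GGA AAC ATT CAC ATA ACC CCG CTA AGT CAT TTG CCA CTC ATG ATT TCT CCC TCA — no ATG→stop ORF.
Frame -1: TGA GGG AGA AAT CAT GAG TGG CAA ATG ACT TAG CGG GGT TAT GTG AAT GTT TCC TGG GCG GTA GAC CTG — ATG at 25, stop TAG at 31 → 9 nt.
Frame -2: GAG GGA GAA ATC ATG AGT GGC AAA TGA CTT AGC GGG GTT ATG TGA ATG TTT CCT GGG CGG TAG ACC TGC — ATG at 14, stop TGA at 26 → 15 nt; ATG at 41, stop TGA at 44 → 6 nt; ATG at 47, stop TAG at 62 → 18 nt.
Frame -3: AGG GAG AAA TCA TGA GTG GCA AAT GAC TTA GCG GGG TTA TGT GAA TGT TTC CTG GGC GGT AGA CCT GCC — no ATG→stop ORF.
Longest: frame -2, positions 47–64, 18 nt = 6 codons = 5 aa. → 18 nucleotides.

18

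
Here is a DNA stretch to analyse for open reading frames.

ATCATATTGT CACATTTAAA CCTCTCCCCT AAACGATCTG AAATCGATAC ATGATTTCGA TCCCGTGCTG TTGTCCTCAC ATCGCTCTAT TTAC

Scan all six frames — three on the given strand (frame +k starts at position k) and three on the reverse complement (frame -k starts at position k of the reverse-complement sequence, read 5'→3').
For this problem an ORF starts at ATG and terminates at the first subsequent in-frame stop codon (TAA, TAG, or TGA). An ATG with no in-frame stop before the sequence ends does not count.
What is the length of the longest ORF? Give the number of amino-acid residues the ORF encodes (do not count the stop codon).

Reverse complement (5'→3'): GTAAATAGAGCGATGTGAGGACAACAGCACGGGATCGAAATCATGTATCGATTTCAGATCGTTTAGGGGAGAGGTTTAAATGTGACAATATGAT
Frame +1: ATC ATA TTG TCA CAT TTA AAC CTC TCC CCT AAA CGA TCT GAA ATC GAT ACA TGA TTT CGA TCC CGT GCT GTT GTC CTC ACA TCG CTC TAT TTA — no ATG→stop ORF.
Frame +2: TCA TAT TGT CAC ATT TAA ACC TCT CCC CTA AAC GAT CTG AAA TCG ATA CAT GAT TTC GAT CCC GTG CTG TTG TCC TCA CAT CGC TCT ATT TAC — no ATG→stop ORF.
Frame +3: CAT ATT GTC ACA TTT AAA CCT CTC CCC TAA ACG ATC TGA AAT CGA TAC ATG ATT TCG ATC CCG TGC TGT TGT CCT CAC ATC GCT CTA TTT — no ATG→stop ORF.
Frame -1: GTA AAT AGA GCG ATG TGA GGA CAA CAG CAC GGG ATC GAA ATC ATG TAT CGA TTT CAG ATC GTT TAG GGG AGA GGT TTA AAT GTG ACA ATA TGA — ATG at 13, stop TGA at 16 → 6 nt; ATG at 43, stop TAG at 64 → 24 nt.
Frame -2: TAA ATA GAG CGA TGT GAG GAC AAC AGC ACG GGA TCG AAA TCA TGT ATC GAT TTC AGA TCG TTT AGG GGA GAG GTT TAA ATG TGA CAA TAT GAT — ATG at 80, stop TGA at 83 → 6 nt.
Frame -3: AAA TAG AGC GAT GTG AGG ACA ACA GCA CGG GAT CGA AAT CAT GTA TCG ATT TCA GAT CGT TTA GGG GAG AGG TTT AAA TGT GAC AAT ATG — no ATG→stop ORF.
Longest: frame -1, positions 43–66, 24 nt = 8 codons = 7 aa. → 7 amino acids.

7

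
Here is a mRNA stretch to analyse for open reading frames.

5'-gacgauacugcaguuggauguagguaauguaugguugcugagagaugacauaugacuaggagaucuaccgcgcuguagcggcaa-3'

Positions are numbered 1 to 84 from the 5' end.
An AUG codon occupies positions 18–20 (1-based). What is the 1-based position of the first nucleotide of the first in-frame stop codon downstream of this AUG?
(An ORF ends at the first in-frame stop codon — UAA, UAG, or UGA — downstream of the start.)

Codons from position 18: AUG (18–20), UAG (21–23).
UAG is a stop codon; it begins at position 21.

21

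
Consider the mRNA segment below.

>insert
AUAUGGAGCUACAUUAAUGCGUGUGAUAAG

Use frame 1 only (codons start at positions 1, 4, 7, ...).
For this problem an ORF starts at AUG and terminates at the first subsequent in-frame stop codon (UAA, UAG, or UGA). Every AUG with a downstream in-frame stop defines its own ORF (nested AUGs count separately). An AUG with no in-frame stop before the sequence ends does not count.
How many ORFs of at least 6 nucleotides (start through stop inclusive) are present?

0

Frame 1: AUA UGG AGC UAC AUU AAU GCG UGU GAU AAG — no AUG→stop ORF.
No ORF reaches 6 nucleotides. Count = 0.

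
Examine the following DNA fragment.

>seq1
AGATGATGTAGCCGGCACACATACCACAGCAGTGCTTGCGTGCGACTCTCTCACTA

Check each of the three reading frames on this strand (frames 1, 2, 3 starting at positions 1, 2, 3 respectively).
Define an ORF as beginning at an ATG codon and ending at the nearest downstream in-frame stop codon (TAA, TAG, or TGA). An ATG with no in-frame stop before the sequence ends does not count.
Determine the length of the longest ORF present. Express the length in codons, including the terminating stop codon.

3

Frame 1: AGA TGA TGT AGC CGG CAC ACA TAC CAC AGC AGT GCT TGC GTG CGA CTC TCT CAC — no ATG→stop ORF.
Frame 2: GAT GAT GTA GCC GGC ACA CAT ACC ACA GCA GTG CTT GCG TGC GAC TCT CTC ACT — no ATG→stop ORF.
Frame 3: ATG ATG TAG CCG GCA CAC ATA CCA CAG CAG TGC TTG CGT GCG ACT CTC TCA CTA — ATG at 3, stop TAG at 9 → 9 nt; ATG at 6, stop TAG at 9 → 6 nt.
Longest: frame 3, positions 3–11, 9 nt = 3 codons = 2 aa. → 3 codons.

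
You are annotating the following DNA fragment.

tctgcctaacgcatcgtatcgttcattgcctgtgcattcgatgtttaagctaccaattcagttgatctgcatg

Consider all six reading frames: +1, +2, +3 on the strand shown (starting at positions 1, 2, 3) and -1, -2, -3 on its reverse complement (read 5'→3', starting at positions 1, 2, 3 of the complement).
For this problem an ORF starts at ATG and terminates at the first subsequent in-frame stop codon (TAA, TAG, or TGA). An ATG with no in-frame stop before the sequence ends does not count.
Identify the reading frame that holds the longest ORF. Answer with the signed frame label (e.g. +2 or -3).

-3

Reverse complement (5'→3'): CATGCAGATCAACTGAATTGGTAGCTTAAACATCGAATGCACAGGCAATGAACGATACGATGCGTTAGGCAGA
Frame +1: TCT GCC TAA CGC ATC GTA TCG TTC ATT GCC TGT GCA TTC GAT GTT TAA GCT ACC AAT TCA GTT GAT CTG CAT — no ATG→stop ORF.
Frame +2: CTG CCT AAC GCA TCG TAT CGT TCA TTG CCT GTG CAT TCG ATG TTT AAG CTA CCA ATT CAG TTG ATC TGC ATG — no ATG→stop ORF.
Frame +3: TGC CTA ACG CAT CGT ATC GTT CAT TGC CTG TGC ATT CGA TGT TTA AGC TAC CAA TTC AGT TGA TCT GCA — no ATG→stop ORF.
Frame -1: CAT GCA GAT CAA CTG AAT TGG TAG CTT AAA CAT CGA ATG CAC AGG CAA TGA ACG ATA CGA TGC GTT AGG CAG — ATG at 37, stop TGA at 49 → 15 nt.
Frame -2: ATG CAG ATC AAC TGA ATT GGT AGC TTA AAC ATC GAA TGC ACA GGC AAT GAA CGA TAC GAT GCG TTA GGC AGA — ATG at 2, stop TGA at 14 → 15 nt.
Frame -3: TGC AGA TCA ACT GAA TTG GTA GCT TAA ACA TCG AAT GCA CAG GCA ATG AAC GAT ACG ATG CGT TAG GCA — ATG at 48, stop TAG at 66 → 21 nt; ATG at 60, stop TAG at 66 → 9 nt.
Longest ORF is 21 nt in frame -3 (positions 48–68).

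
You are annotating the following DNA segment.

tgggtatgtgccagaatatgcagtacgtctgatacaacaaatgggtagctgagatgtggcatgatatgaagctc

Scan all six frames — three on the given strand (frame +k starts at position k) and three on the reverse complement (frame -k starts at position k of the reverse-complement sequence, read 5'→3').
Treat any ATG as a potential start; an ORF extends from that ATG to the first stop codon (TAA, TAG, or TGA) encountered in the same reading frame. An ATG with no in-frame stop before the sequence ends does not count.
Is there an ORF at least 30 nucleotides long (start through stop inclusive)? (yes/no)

Reverse complement (5'→3'): GAGCTTCATATCATGCCACATCTCAGCTACCCATTTGTTGTATCAGACGTACTGCATATTCTGGCACATACCCA
Frame +1: TGG GTA TGT GCC AGA ATA TGC AGT ACG TCT GAT ACA ACA AAT GGG TAG CTG AGA TGT GGC ATG ATA TGA AGC — ATG at 61, stop TGA at 67 → 9 nt.
Frame +2: GGG TAT GTG CCA GAA TAT GCA GTA CGT CTG ATA CAA CAA ATG GGT AGC TGA GAT GTG GCA TGA TAT GAA GCT — ATG at 41, stop TGA at 50 → 12 nt.
Frame +3: GGT ATG TGC CAG AAT ATG CAG TAC GTC TGA TAC AAC AAA TGG GTA GCT GAG ATG TGG CAT GAT ATG AAG CTC — ATG at 6, stop TGA at 30 → 27 nt; ATG at 18, stop TGA at 30 → 15 nt.
Frame -1: GAG CTT CAT ATC ATG CCA CAT CTC AGC TAC CCA TTT GTT GTA TCA GAC GTA CTG CAT ATT CTG GCA CAT ACC — no ATG→stop ORF.
Frame -2: AGC TTC ATA TCA TGC CAC ATC TCA GCT ACC CAT TTG TTG TAT CAG ACG TAC TGC ATA TTC TGG CAC ATA CCC — no ATG→stop ORF.
Frame -3: GCT TCA TAT CAT GCC ACA TCT CAG CTA CCC ATT TGT TGT ATC AGA CGT ACT GCA TAT TCT GGC ACA TAC CCA — no ATG→stop ORF.
Largest ORF found is 27 nucleotides < 30, so no.

no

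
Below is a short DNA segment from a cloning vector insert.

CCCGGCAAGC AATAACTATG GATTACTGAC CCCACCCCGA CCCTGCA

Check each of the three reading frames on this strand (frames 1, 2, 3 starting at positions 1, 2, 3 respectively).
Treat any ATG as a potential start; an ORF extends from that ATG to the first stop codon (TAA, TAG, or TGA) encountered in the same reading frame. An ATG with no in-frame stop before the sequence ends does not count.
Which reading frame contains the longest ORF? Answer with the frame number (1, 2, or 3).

Frame 1: CCC GGC AAG CAA TAA CTA TGG ATT ACT GAC CCC ACC CCG ACC CTG — no ATG→stop ORF.
Frame 2: CCG GCA AGC AAT AAC TAT GGA TTA CTG ACC CCA CCC CGA CCC TGC — no ATG→stop ORF.
Frame 3: CGG CAA GCA ATA ACT ATG GAT TAC TGA CCC CAC CCC GAC CCT GCA — ATG at 18, stop TGA at 27 → 12 nt.
Longest ORF is 12 nt in frame 3 (positions 18–29).

3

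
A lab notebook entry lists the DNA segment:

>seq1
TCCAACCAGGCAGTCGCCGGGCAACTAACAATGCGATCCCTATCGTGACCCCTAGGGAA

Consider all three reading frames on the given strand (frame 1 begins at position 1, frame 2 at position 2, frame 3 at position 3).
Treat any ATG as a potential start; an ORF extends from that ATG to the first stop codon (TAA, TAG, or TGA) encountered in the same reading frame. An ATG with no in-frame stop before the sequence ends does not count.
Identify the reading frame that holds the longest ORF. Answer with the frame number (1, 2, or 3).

Frame 1: TCC AAC CAG GCA GTC GCC GGG CAA CTA ACA ATG CGA TCC CTA TCG TGA CCC CTA GGG — ATG at 31, stop TGA at 46 → 18 nt.
Frame 2: CCA ACC AGG CAG TCG CCG GGC AAC TAA CAA TGC GAT CCC TAT CGT GAC CCC TAG GGA — no ATG→stop ORF.
Frame 3: CAA CCA GGC AGT CGC CGG GCA ACT AAC AAT GCG ATC CCT ATC GTG ACC CCT AGG GAA — no ATG→stop ORF.
Longest ORF is 18 nt in frame 1 (positions 31–48).

1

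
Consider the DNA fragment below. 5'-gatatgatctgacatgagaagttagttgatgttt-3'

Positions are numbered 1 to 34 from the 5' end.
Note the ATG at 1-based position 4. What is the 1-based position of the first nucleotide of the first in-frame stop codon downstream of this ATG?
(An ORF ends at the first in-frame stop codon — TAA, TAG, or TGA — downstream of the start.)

10

Codons from position 4: ATG (4–6), ATC (7–9), TGA (10–12).
TGA is a stop codon; it begins at position 10.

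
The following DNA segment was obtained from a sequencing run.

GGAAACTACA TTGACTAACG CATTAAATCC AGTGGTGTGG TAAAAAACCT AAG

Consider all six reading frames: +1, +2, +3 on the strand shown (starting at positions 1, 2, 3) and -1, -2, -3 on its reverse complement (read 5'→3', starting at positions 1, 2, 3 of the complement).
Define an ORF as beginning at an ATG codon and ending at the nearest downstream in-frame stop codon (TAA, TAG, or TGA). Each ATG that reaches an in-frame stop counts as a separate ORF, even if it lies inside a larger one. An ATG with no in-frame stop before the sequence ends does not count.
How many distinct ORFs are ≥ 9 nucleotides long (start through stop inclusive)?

1

Reverse complement (5'→3'): CTTAGGTTTTTTACCACACCACTGGATTTAATGCGTTAGTCAATGTAGTTTCC
Frame +1: GGA AAC TAC ATT GAC TAA CGC ATT AAA TCC AGT GGT GTG GTA AAA AAC CTA — no ATG→stop ORF.
Frame +2: GAA ACT ACA TTG ACT AAC GCA TTA AAT CCA GTG GTG TGG TAA AAA ACC TAA — no ATG→stop ORF.
Frame +3: AAA CTA CAT TGA CTA ACG CAT TAA ATC CAG TGG TGT GGT AAA AAA CCT AAG — no ATG→stop ORF.
Frame -1: CTT AGG TTT TTT ACC ACA CCA CTG GAT TTA ATG CGT TAG TCA ATG TAG TTT — ATG at 31, stop TAG at 37 → 9 nt; ATG at 43, stop TAG at 46 → 6 nt.
Frame -2: TTA GGT TTT TTA CCA CAC CAC TGG ATT TAA TGC GTT AGT CAA TGT AGT TTC — no ATG→stop ORF.
Frame -3: TAG GTT TTT TAC CAC ACC ACT GGA TTT AAT GCG TTA GTC AAT GTA GTT TCC — no ATG→stop ORF.
ORFs ≥ 9 nucleotides: frame -1 31–39 (9 nucleotides). Count = 1.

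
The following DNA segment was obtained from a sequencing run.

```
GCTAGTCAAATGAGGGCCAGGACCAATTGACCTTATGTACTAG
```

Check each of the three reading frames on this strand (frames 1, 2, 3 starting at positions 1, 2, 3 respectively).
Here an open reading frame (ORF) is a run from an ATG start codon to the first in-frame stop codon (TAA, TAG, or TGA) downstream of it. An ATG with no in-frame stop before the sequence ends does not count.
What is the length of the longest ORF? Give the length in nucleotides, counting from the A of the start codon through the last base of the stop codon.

Frame 1: GCT AGT CAA ATG AGG GCC AGG ACC AAT TGA CCT TAT GTA CTA — ATG at 10, stop TGA at 28 → 21 nt.
Frame 2: CTA GTC AAA TGA GGG CCA GGA CCA ATT GAC CTT ATG TAC TAG — ATG at 35, stop TAG at 41 → 9 nt.
Frame 3: TAG TCA AAT GAG GGC CAG GAC CAA TTG ACC TTA TGT ACT — no ATG→stop ORF.
Longest: frame 1, positions 10–30, 21 nt = 7 codons = 6 aa. → 21 nucleotides.

21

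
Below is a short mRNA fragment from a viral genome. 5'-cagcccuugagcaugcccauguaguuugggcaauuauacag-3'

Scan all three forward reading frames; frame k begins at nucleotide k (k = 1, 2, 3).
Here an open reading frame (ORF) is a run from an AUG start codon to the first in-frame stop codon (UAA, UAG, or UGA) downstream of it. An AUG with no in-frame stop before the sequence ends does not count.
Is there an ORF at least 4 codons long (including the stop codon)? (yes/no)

Frame 1: CAG CCC UUG AGC AUG CCC AUG UAG UUU GGG CAA UUA UAC — AUG at 13, stop UAG at 22 → 12 nt; AUG at 19, stop UAG at 22 → 6 nt.
Frame 2: AGC CCU UGA GCA UGC CCA UGU AGU UUG GGC AAU UAU ACA — no AUG→stop ORF.
Frame 3: GCC CUU GAG CAU GCC CAU GUA GUU UGG GCA AUU AUA CAG — no AUG→stop ORF.
Frame 1 has an ORF of 4 codons (positions 13–24) ≥ 4, so yes.

yes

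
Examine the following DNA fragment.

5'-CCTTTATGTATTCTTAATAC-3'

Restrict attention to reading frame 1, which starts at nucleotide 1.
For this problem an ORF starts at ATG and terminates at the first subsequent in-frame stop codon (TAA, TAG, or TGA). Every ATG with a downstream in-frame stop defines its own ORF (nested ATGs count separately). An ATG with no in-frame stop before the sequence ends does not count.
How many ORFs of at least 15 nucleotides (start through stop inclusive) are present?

0

Frame 1: CCT TTA TGT ATT CTT AAT — no ATG→stop ORF.
No ORF reaches 15 nucleotides. Count = 0.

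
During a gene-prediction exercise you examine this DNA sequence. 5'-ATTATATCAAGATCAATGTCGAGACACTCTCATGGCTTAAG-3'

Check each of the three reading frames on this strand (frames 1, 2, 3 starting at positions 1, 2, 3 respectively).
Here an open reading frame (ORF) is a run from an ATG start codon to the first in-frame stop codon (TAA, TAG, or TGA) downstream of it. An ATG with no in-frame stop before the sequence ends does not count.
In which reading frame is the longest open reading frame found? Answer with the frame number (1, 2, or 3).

Frame 1: ATT ATA TCA AGA TCA ATG TCG AGA CAC TCT CAT GGC TTA — no ATG→stop ORF.
Frame 2: TTA TAT CAA GAT CAA TGT CGA GAC ACT CTC ATG GCT TAA — ATG at 32, stop TAA at 38 → 9 nt.
Frame 3: TAT ATC AAG ATC AAT GTC GAG ACA CTC TCA TGG CTT AAG — no ATG→stop ORF.
Longest ORF is 9 nt in frame 2 (positions 32–40).

2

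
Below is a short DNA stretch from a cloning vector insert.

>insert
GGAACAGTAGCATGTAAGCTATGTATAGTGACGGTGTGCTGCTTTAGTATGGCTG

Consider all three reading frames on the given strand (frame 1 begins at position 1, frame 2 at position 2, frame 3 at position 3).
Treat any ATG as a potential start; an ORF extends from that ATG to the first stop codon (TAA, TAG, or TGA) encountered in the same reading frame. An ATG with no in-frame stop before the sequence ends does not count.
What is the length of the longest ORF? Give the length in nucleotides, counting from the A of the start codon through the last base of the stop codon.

Frame 1: GGA ACA GTA GCA TGT AAG CTA TGT ATA GTG ACG GTG TGC TGC TTT AGT ATG GCT — no ATG→stop ORF.
Frame 2: GAA CAG TAG CAT GTA AGC TAT GTA TAG TGA CGG TGT GCT GCT TTA GTA TGG CTG — no ATG→stop ORF.
Frame 3: AAC AGT AGC ATG TAA GCT ATG TAT AGT GAC GGT GTG CTG CTT TAG TAT GGC — ATG at 12, stop TAA at 15 → 6 nt; ATG at 21, stop TAG at 45 → 27 nt.
Longest: frame 3, positions 21–47, 27 nt = 9 codons = 8 aa. → 27 nucleotides.

27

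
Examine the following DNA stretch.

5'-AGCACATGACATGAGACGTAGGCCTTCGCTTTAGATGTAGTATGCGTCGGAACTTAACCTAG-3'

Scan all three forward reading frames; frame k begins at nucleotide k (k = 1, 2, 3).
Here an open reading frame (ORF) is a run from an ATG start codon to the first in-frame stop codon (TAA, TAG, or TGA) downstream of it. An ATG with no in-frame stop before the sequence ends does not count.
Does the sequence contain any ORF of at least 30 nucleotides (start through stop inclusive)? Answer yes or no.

no

Frame 1: AGC ACA TGA CAT GAG ACG TAG GCC TTC GCT TTA GAT GTA GTA TGC GTC GGA ACT TAA CCT — no ATG→stop ORF.
Frame 2: GCA CAT GAC ATG AGA CGT AGG CCT TCG CTT TAG ATG TAG TAT GCG TCG GAA CTT AAC CTA — ATG at 11, stop TAG at 32 → 24 nt; ATG at 35, stop TAG at 38 → 6 nt.
Frame 3: CAC ATG ACA TGA GAC GTA GGC CTT CGC TTT AGA TGT AGT ATG CGT CGG AAC TTA ACC TAG — ATG at 6, stop TGA at 12 → 9 nt; ATG at 42, stop TAG at 60 → 21 nt.
Largest ORF found is 24 nucleotides < 30, so no.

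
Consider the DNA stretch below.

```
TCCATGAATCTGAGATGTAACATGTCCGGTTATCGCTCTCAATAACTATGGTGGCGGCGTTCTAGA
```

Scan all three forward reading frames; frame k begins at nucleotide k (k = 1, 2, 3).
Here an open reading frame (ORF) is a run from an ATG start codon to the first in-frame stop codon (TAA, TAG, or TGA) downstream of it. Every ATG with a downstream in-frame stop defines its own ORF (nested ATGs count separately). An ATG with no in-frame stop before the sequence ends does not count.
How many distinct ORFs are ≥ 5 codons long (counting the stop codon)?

Frame 1: TCC ATG AAT CTG AGA TGT AAC ATG TCC GGT TAT CGC TCT CAA TAA CTA TGG TGG CGG CGT TCT AGA — ATG at 4, stop TAA at 43 → 42 nt; ATG at 22, stop TAA at 43 → 24 nt.
Frame 2: CCA TGA ATC TGA GAT GTA ACA TGT CCG GTT ATC GCT CTC AAT AAC TAT GGT GGC GGC GTT CTA — no ATG→stop ORF.
Frame 3: CAT GAA TCT GAG ATG TAA CAT GTC CGG TTA TCG CTC TCA ATA ACT ATG GTG GCG GCG TTC TAG — ATG at 15, stop TAA at 18 → 6 nt; ATG at 48, stop TAG at 63 → 18 nt.
ORFs ≥ 5 codons: frame 1 4–45 (14 codons), frame 1 22–45 (8 codons), frame 3 48–65 (6 codons). Count = 3.

3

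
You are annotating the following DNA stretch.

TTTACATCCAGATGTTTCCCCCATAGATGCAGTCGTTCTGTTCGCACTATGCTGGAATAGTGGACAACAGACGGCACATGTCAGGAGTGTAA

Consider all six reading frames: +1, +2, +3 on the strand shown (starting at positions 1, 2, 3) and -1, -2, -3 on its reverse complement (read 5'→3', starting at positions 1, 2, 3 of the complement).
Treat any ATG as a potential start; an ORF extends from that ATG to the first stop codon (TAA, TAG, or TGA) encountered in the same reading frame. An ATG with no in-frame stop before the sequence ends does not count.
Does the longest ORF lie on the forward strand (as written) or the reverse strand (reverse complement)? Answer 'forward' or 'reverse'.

Reverse complement (5'→3'): TTACACTCCTGACATGTGCCGTCTGTTGTCCACTATTCCAGCATAGTGCGAACAGAACGACTGCATCTATGGGGGAAACATCTGGATGTAAA
Frame +1: TTT ACA TCC AGA TGT TTC CCC CAT AGA TGC AGT CGT TCT GTT CGC ACT ATG CTG GAA TAG TGG ACA ACA GAC GGC ACA TGT CAG GAG TGT — ATG at 49, stop TAG at 58 → 12 nt.
Frame +2: TTA CAT CCA GAT GTT TCC CCC ATA GAT GCA GTC GTT CTG TTC GCA CTA TGC TGG AAT AGT GGA CAA CAG ACG GCA CAT GTC AGG AGT GTA — no ATG→stop ORF.
Frame +3: TAC ATC CAG ATG TTT CCC CCA TAG ATG CAG TCG TTC TGT TCG CAC TAT GCT GGA ATA GTG GAC AAC AGA CGG CAC ATG TCA GGA GTG TAA — ATG at 12, stop TAG at 24 → 15 nt; ATG at 27, stop TAA at 90 → 66 nt; ATG at 78, stop TAA at 90 → 15 nt.
Frame -1: TTA CAC TCC TGA CAT GTG CCG TCT GTT GTC CAC TAT TCC AGC ATA GTG CGA ACA GAA CGA CTG CAT CTA TGG GGG AAA CAT CTG GAT GTA — no ATG→stop ORF.
Frame -2: TAC ACT CCT GAC ATG TGC CGT CTG TTG TCC ACT ATT CCA GCA TAG TGC GAA CAG AAC GAC TGC ATC TAT GGG GGA AAC ATC TGG ATG TAA — ATG at 14, stop TAG at 44 → 33 nt; ATG at 86, stop TAA at 89 → 6 nt.
Frame -3: ACA CTC CTG ACA TGT GCC GTC TGT TGT CCA CTA TTC CAG CAT AGT GCG AAC AGA ACG ACT GCA TCT ATG GGG GAA ACA TCT GGA TGT AAA — no ATG→stop ORF.
Forward-strand max 66 nt; reverse-strand max 33 nt. The forward strand has the longer ORF.

forward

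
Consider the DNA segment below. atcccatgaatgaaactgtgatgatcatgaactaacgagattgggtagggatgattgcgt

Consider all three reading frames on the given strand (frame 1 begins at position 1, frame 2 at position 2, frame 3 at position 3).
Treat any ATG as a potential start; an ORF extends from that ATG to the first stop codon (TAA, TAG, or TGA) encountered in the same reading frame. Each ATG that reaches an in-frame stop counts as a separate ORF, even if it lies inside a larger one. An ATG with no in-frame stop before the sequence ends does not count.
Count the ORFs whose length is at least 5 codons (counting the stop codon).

Frame 1: ATC CCA TGA ATG AAA CTG TGA TGA TCA TGA ACT AAC GAG ATT GGG TAG GGA TGA TTG CGT — ATG at 10, stop TGA at 19 → 12 nt.
Frame 2: TCC CAT GAA TGA AAC TGT GAT GAT CAT GAA CTA ACG AGA TTG GGT AGG GAT GAT TGC — no ATG→stop ORF.
Frame 3: CCC ATG AAT GAA ACT GTG ATG ATC ATG AAC TAA CGA GAT TGG GTA GGG ATG ATT GCG — ATG at 6, stop TAA at 33 → 30 nt; ATG at 21, stop TAA at 33 → 15 nt; ATG at 27, stop TAA at 33 → 9 nt.
ORFs ≥ 5 codons: frame 3 6–35 (10 codons), frame 3 21–35 (5 codons). Count = 2.

2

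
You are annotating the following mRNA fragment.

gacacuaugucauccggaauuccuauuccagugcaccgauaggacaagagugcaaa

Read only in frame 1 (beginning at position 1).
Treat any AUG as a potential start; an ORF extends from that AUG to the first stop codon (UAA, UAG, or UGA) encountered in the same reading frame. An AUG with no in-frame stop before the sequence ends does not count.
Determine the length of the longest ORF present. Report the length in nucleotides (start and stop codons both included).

Frame 1: GAC ACU AUG UCA UCC GGA AUU CCU AUU CCA GUG CAC CGA UAG GAC AAG AGU GCA — AUG at 7, stop UAG at 40 → 36 nt.
Longest: frame 1, positions 7–42, 36 nt = 12 codons = 11 aa. → 36 nucleotides.

36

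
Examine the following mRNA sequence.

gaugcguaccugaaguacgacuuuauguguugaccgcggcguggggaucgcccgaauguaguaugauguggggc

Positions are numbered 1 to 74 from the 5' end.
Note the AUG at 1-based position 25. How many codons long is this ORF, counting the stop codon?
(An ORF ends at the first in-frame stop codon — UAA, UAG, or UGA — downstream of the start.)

Codons from position 25: AUG (25–27), UGU (28–30), UGA (31–33).
UGA is the first in-frame stop; that's 3 codons including the stop.

3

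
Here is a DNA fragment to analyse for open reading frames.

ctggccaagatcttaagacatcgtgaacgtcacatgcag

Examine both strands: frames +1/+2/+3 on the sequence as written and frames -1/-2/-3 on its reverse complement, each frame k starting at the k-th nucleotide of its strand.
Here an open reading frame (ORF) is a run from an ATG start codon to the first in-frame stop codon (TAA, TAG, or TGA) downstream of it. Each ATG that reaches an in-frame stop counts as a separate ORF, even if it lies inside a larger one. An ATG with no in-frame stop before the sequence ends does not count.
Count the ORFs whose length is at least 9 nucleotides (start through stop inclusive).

1

Reverse complement (5'→3'): CTGCATGTGACGTTCACGATGTCTTAAGATCTTGGCCAG
Frame +1: CTG GCC AAG ATC TTA AGA CAT CGT GAA CGT CAC ATG CAG — no ATG→stop ORF.
Frame +2: TGG CCA AGA TCT TAA GAC ATC GTG AAC GTC ACA TGC — no ATG→stop ORF.
Frame +3: GGC CAA GAT CTT AAG ACA TCG TGA ACG TCA CAT GCA — no ATG→stop ORF.
Frame -1: CTG CAT GTG ACG TTC ACG ATG TCT TAA GAT CTT GGC CAG — ATG at 19, stop TAA at 25 → 9 nt.
Frame -2: TGC ATG TGA CGT TCA CGA TGT CTT AAG ATC TTG GCC — ATG at 5, stop TGA at 8 → 6 nt.
Frame -3: GCA TGT GAC GTT CAC GAT GTC TTA AGA TCT TGG CCA — no ATG→stop ORF.
ORFs ≥ 9 nucleotides: frame -1 19–27 (9 nucleotides). Count = 1.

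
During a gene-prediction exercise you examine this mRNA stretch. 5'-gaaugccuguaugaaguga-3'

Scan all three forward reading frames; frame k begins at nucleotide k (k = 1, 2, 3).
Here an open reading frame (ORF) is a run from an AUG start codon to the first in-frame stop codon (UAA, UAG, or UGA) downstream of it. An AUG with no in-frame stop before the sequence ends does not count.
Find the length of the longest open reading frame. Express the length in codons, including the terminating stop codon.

Frame 1: GAA UGC CUG UAU GAA GUG — no AUG→stop ORF.
Frame 2: AAU GCC UGU AUG AAG UGA — AUG at 11, stop UGA at 17 → 9 nt.
Frame 3: AUG CCU GUA UGA AGU — AUG at 3, stop UGA at 12 → 12 nt.
Longest: frame 3, positions 3–14, 12 nt = 4 codons = 3 aa. → 4 codons.

4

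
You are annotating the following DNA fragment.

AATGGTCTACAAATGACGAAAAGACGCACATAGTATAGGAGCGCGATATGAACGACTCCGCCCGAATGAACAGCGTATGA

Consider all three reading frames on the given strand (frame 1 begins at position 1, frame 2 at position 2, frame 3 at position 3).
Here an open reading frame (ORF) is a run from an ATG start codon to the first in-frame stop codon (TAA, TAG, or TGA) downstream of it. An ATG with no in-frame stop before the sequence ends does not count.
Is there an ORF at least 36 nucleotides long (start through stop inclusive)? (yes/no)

no

Frame 1: AAT GGT CTA CAA ATG ACG AAA AGA CGC ACA TAG TAT AGG AGC GCG ATA TGA ACG ACT CCG CCC GAA TGA ACA GCG TAT — ATG at 13, stop TAG at 31 → 21 nt.
Frame 2: ATG GTC TAC AAA TGA CGA AAA GAC GCA CAT AGT ATA GGA GCG CGA TAT GAA CGA CTC CGC CCG AAT GAA CAG CGT ATG — ATG at 2, stop TGA at 14 → 15 nt.
Frame 3: TGG TCT ACA AAT GAC GAA AAG ACG CAC ATA GTA TAG GAG CGC GAT ATG AAC GAC TCC GCC CGA ATG AAC AGC GTA TGA — ATG at 48, stop TGA at 78 → 33 nt; ATG at 66, stop TGA at 78 → 15 nt.
Largest ORF found is 33 nucleotides < 36, so no.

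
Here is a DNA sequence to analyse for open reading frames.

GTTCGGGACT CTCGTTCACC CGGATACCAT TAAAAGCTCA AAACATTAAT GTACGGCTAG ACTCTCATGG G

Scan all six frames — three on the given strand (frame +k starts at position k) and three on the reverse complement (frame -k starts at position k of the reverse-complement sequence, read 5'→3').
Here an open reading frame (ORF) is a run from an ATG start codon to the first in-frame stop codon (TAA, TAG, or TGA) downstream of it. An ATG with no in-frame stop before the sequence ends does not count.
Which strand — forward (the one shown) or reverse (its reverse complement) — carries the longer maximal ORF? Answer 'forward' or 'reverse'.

Reverse complement (5'→3'): CCCATGAGAGTCTAGCCGTACATTAATGTTTTGAGCTTTTAATGGTATCCGGGTGAACGAGAGTCCCGAAC
Frame +1: GTT CGG GAC TCT CGT TCA CCC GGA TAC CAT TAA AAG CTC AAA ACA TTA ATG TAC GGC TAG ACT CTC ATG — ATG at 49, stop TAG at 58 → 12 nt.
Frame +2: TTC GGG ACT CTC GTT CAC CCG GAT ACC ATT AAA AGC TCA AAA CAT TAA TGT ACG GCT AGA CTC TCA TGG — no ATG→stop ORF.
Frame +3: TCG GGA CTC TCG TTC ACC CGG ATA CCA TTA AAA GCT CAA AAC ATT AAT GTA CGG CTA GAC TCT CAT GGG — no ATG→stop ORF.
Frame -1: CCC ATG AGA GTC TAG CCG TAC ATT AAT GTT TTG AGC TTT TAA TGG TAT CCG GGT GAA CGA GAG TCC CGA — ATG at 4, stop TAG at 13 → 12 nt.
Frame -2: CCA TGA GAG TCT AGC CGT ACA TTA ATG TTT TGA GCT TTT AAT GGT ATC CGG GTG AAC GAG AGT CCC GAA — ATG at 26, stop TGA at 32 → 9 nt.
Frame -3: CAT GAG AGT CTA GCC GTA CAT TAA TGT TTT GAG CTT TTA ATG GTA TCC GGG TGA ACG AGA GTC CCG AAC — ATG at 42, stop TGA at 54 → 15 nt.
Forward-strand max 12 nt; reverse-strand max 15 nt. The reverse strand has the longer ORF.

reverse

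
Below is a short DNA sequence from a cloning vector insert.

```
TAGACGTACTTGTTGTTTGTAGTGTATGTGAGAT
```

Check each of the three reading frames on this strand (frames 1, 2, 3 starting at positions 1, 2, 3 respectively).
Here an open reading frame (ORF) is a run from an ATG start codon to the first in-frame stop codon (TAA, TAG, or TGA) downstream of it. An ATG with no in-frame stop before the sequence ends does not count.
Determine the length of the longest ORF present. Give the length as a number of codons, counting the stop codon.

Frame 1: TAG ACG TAC TTG TTG TTT GTA GTG TAT GTG AGA — no ATG→stop ORF.
Frame 2: AGA CGT ACT TGT TGT TTG TAG TGT ATG TGA GAT — ATG at 26, stop TGA at 29 → 6 nt.
Frame 3: GAC GTA CTT GTT GTT TGT AGT GTA TGT GAG — no ATG→stop ORF.
Longest: frame 2, positions 26–31, 6 nt = 2 codons = 1 aa. → 2 codons.

2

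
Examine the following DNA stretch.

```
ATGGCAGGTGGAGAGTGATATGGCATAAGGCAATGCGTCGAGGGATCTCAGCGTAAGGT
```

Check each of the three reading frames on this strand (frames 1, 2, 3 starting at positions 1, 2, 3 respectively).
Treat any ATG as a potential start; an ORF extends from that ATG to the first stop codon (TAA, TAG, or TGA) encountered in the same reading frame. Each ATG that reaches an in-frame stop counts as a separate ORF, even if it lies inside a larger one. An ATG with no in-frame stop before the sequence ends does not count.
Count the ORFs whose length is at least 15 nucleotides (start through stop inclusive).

2

Frame 1: ATG GCA GGT GGA GAG TGA TAT GGC ATA AGG CAA TGC GTC GAG GGA TCT CAG CGT AAG — ATG at 1, stop TGA at 16 → 18 nt.
Frame 2: TGG CAG GTG GAG AGT GAT ATG GCA TAA GGC AAT GCG TCG AGG GAT CTC AGC GTA AGG — ATG at 20, stop TAA at 26 → 9 nt.
Frame 3: GGC AGG TGG AGA GTG ATA TGG CAT AAG GCA ATG CGT CGA GGG ATC TCA GCG TAA GGT — ATG at 33, stop TAA at 54 → 24 nt.
ORFs ≥ 15 nucleotides: frame 1 1–18 (18 nucleotides), frame 3 33–56 (24 nucleotides). Count = 2.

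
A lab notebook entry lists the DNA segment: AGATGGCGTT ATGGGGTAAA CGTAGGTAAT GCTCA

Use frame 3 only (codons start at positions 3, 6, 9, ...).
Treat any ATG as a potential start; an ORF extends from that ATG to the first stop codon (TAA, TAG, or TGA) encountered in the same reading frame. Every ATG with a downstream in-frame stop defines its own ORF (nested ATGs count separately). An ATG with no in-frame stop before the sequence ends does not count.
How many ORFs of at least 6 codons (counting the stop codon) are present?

Frame 3: ATG GCG TTA TGG GGT AAA CGT AGG TAA TGC TCA — ATG at 3, stop TAA at 27 → 27 nt.
ORFs ≥ 6 codons: frame 3 3–29 (9 codons). Count = 1.

1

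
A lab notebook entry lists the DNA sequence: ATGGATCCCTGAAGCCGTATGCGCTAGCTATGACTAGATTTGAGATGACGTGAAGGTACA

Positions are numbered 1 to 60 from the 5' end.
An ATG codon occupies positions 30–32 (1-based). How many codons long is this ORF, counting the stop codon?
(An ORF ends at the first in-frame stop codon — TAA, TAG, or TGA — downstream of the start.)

8

Codons from position 30: ATG (30–32), ACT (33–35), AGA (36–38), TTT (39–41), GAG (42–44), ATG (45–47), ACG (48–50), TGA (51–53).
TGA is the first in-frame stop; that's 8 codons including the stop.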